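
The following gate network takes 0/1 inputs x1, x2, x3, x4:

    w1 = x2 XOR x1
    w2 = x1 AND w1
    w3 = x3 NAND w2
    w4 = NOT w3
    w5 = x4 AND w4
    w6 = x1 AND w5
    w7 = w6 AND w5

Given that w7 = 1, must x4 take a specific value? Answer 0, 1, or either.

w7 = w6 AND w5 must be 1, so both w6 = 1 and w5 = 1.
Every assignment with w7 = 1 has x4 = 1; there are 1 such assignment(s).
  x1=1, x2=0, x3=1, x4=1

1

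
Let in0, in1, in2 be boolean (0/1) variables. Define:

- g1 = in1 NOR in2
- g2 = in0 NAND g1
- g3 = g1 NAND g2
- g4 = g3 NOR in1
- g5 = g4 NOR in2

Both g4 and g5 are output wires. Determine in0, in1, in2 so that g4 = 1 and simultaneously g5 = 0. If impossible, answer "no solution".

in0=0 in1=0 in2=0

Check with in0=0 in1=0 in2=0:
g1 = in1 NOR in2 = 0 NOR 0 = 1
g2 = in0 NAND g1 = 0 NAND 1 = 1
g3 = g1 NAND g2 = 1 NAND 1 = 0
g4 = g3 NOR in1 = 0 NOR 0 = 1
g5 = g4 NOR in2 = 1 NOR 0 = 0
So g4 = 1 and g5 = 0.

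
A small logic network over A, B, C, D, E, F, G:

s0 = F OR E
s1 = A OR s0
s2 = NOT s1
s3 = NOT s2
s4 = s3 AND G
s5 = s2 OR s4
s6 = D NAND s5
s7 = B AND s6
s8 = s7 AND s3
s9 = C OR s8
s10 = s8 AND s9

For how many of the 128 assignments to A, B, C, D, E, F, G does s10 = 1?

42

s10 = s8 AND s9 must be 1, so both s8 = 1 and s9 = 1.
Enumerating the 128 input combinations, 42 give s10 = 1 and 86 give s10 = 0.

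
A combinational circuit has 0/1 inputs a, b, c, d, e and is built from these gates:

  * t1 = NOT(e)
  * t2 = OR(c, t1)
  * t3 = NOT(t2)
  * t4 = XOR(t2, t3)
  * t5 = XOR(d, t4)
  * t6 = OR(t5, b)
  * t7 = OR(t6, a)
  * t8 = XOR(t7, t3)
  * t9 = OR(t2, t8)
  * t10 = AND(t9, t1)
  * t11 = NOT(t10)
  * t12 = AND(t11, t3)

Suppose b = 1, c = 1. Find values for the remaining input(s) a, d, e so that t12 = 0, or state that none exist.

Check with b = 1, c = 1 and a=0, d=1, e=1:
t1 = NOT(e) = NOT 1 = 0
t2 = OR(c, t1) = OR(1, 0) = 1
t3 = NOT(t2) = NOT 1 = 0
t4 = XOR(t2, t3) = XOR(1, 0) = 1
t5 = XOR(d, t4) = XOR(1, 1) = 0
t6 = OR(t5, b) = OR(0, 1) = 1
t7 = OR(t6, a) = OR(1, 0) = 1
t8 = XOR(t7, t3) = XOR(1, 0) = 1
t9 = OR(t2, t8) = OR(1, 1) = 1
t10 = AND(t9, t1) = AND(1, 0) = 0
t11 = NOT(t10) = NOT 0 = 1
t12 = AND(t11, t3) = AND(1, 0) = 0
So t12 = 0.

a=0 d=1 e=1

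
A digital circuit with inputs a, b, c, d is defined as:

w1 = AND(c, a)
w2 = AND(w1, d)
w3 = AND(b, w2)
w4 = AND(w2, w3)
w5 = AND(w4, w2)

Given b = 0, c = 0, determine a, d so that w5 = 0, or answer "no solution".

a=0 d=0

Check with b = 0, c = 0 and a=0, d=0:
w1 = AND(c, a) = AND(0, 0) = 0
w2 = AND(w1, d) = AND(0, 0) = 0
w3 = AND(b, w2) = AND(0, 0) = 0
w4 = AND(w2, w3) = AND(0, 0) = 0
w5 = AND(w4, w2) = AND(0, 0) = 0
So w5 = 0.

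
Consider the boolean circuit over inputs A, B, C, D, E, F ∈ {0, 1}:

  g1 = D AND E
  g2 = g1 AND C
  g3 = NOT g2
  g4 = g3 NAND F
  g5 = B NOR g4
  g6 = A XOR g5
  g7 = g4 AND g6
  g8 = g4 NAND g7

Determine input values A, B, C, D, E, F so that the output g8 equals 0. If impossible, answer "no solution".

A=1 B=1 C=1 D=1 E=1 F=0

g8 = g4 NAND g7 must be 0, so both g4 = 1 and g7 = 1.
g4 = g3 NAND F must be 1, so at least one of g3, F is 0.
g7 = g4 AND g6 must be 1, so both g4 = 1 and g6 = 1.
Check with A=1 B=1 C=1 D=1 E=1 F=0:
g1 = D AND E = 1 AND 1 = 1
g2 = g1 AND C = 1 AND 1 = 1
g3 = NOT g2 = NOT 1 = 0
g4 = g3 NAND F = 0 NAND 0 = 1
g5 = B NOR g4 = 1 NOR 1 = 0
g6 = A XOR g5 = 1 XOR 0 = 1
g7 = g4 AND g6 = 1 AND 1 = 1
g8 = g4 NAND g7 = 1 NAND 1 = 0
So g8 = 0 as required.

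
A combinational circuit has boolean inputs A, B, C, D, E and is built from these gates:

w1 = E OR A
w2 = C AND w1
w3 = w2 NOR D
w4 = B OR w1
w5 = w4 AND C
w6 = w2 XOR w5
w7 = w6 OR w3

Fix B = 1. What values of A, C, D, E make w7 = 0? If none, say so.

A=1 C=1 D=0 E=1

w7 = w6 OR w3 must be 0, so both w6 = 0 and w3 = 0.
w6 = w2 XOR w5 must be 0, so w2 and w5 are equal.
Check with B = 1 and A=1, C=1, D=0, E=1:
w1 = E OR A = 1 OR 1 = 1
w2 = C AND w1 = 1 AND 1 = 1
w3 = w2 NOR D = 1 NOR 0 = 0
w4 = B OR w1 = 1 OR 1 = 1
w5 = w4 AND C = 1 AND 1 = 1
w6 = w2 XOR w5 = 1 XOR 1 = 0
w7 = w6 OR w3 = 0 OR 0 = 0
So w7 = 0.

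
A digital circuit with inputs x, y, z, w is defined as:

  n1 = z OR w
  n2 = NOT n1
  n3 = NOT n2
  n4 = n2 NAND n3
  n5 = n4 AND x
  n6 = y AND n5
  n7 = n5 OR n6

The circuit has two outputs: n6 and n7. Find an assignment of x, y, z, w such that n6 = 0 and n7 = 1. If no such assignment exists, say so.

x=1, y=0, z=0, w=1

Check with x=1, y=0, z=0, w=1:
n1 = z OR w = 0 OR 1 = 1
n2 = NOT n1 = NOT 1 = 0
n3 = NOT n2 = NOT 0 = 1
n4 = n2 NAND n3 = 0 NAND 1 = 1
n5 = n4 AND x = 1 AND 1 = 1
n6 = y AND n5 = 0 AND 1 = 0
n7 = n5 OR n6 = 1 OR 0 = 1
So n6 = 0 and n7 = 1.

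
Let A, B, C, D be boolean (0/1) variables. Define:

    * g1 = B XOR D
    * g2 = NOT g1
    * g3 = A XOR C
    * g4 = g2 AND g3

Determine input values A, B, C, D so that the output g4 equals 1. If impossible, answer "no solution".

A=1 B=1 C=0 D=1

Check with A=1 B=1 C=0 D=1:
g1 = B XOR D = 1 XOR 1 = 0
g2 = NOT g1 = NOT 0 = 1
g3 = A XOR C = 1 XOR 0 = 1
g4 = g2 AND g3 = 1 AND 1 = 1
So g4 = 1 as required.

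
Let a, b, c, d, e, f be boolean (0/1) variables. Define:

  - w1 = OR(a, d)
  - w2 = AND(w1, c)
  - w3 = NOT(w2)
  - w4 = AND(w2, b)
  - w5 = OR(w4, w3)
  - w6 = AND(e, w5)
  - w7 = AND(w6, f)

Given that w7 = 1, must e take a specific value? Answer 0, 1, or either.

w7 = AND(w6, f) must be 1, so both w6 = 1 and f = 1.
w6 = AND(e, w5) must be 1, so both e = 1 and w5 = 1.
w5 = OR(w4, w3) must be 1, so at least one of w4, w3 is 1.
Every assignment with w7 = 1 has e = 1; there are 13 such assignment(s).

1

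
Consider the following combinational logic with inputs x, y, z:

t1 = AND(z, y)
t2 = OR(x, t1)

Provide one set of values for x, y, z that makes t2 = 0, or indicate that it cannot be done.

Check with x=0 y=0 z=0:
t1 = AND(z, y) = AND(0, 0) = 0
t2 = OR(x, t1) = OR(0, 0) = 0
So t2 = 0 as required.

x=0 y=0 z=0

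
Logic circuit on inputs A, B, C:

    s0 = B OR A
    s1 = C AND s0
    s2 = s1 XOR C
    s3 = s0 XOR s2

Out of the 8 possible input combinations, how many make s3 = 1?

s3 = s0 XOR s2 must be 1, so s0 and s2 differ.
Enumerating the 8 input combinations, 7 give s3 = 1 and 1 give s3 = 0.

7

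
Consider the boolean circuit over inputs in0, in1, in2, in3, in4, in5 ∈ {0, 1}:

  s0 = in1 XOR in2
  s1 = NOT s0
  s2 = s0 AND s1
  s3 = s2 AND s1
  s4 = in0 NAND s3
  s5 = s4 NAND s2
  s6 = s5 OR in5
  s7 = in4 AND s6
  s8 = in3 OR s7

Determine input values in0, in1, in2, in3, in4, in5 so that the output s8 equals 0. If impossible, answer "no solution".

s8 = in3 OR s7 must be 0, so both in3 = 0 and s7 = 0.
Check with in0=0 in1=1 in2=0 in3=0 in4=0 in5=0:
s0 = in1 XOR in2 = 1 XOR 0 = 1
s1 = NOT s0 = NOT 1 = 0
s2 = s0 AND s1 = 1 AND 0 = 0
s3 = s2 AND s1 = 0 AND 0 = 0
s4 = in0 NAND s3 = 0 NAND 0 = 1
s5 = s4 NAND s2 = 1 NAND 0 = 1
s6 = s5 OR in5 = 1 OR 0 = 1
s7 = in4 AND s6 = 0 AND 1 = 0
s8 = in3 OR s7 = 0 OR 0 = 0
So s8 = 0 as required.

in0=0 in1=1 in2=0 in3=0 in4=0 in5=0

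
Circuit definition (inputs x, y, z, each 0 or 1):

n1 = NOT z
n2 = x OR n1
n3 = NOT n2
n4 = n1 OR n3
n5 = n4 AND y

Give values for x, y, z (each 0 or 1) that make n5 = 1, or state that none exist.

Check with x=0, y=1, z=0:
n1 = NOT z = NOT 0 = 1
n2 = x OR n1 = 0 OR 1 = 1
n3 = NOT n2 = NOT 1 = 0
n4 = n1 OR n3 = 1 OR 0 = 1
n5 = n4 AND y = 1 AND 1 = 1
So n5 = 1 as required.

x=0, y=1, z=0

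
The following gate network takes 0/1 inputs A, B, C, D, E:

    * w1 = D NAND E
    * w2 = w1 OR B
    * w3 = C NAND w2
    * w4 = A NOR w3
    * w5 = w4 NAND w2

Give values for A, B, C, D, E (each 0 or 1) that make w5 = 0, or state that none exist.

A=0, B=0, C=1, D=1, E=0

w5 = w4 NAND w2 must be 0, so both w4 = 1 and w2 = 1.
Check with A=0, B=0, C=1, D=1, E=0:
w1 = D NAND E = 1 NAND 0 = 1
w2 = w1 OR B = 1 OR 0 = 1
w3 = C NAND w2 = 1 NAND 1 = 0
w4 = A NOR w3 = 0 NOR 0 = 1
w5 = w4 NAND w2 = 1 NAND 1 = 0
So w5 = 0 as required.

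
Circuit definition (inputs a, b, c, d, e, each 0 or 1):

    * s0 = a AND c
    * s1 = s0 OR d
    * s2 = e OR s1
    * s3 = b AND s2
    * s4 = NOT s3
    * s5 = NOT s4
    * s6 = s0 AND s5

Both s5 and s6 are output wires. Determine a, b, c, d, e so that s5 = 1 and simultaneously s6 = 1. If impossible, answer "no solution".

a=1 b=1 c=1 d=0 e=1

Check with a=1 b=1 c=1 d=0 e=1:
s0 = a AND c = 1 AND 1 = 1
s1 = s0 OR d = 1 OR 0 = 1
s2 = e OR s1 = 1 OR 1 = 1
s3 = b AND s2 = 1 AND 1 = 1
s4 = NOT s3 = NOT 1 = 0
s5 = NOT s4 = NOT 0 = 1
s6 = s0 AND s5 = 1 AND 1 = 1
So s5 = 1 and s6 = 1.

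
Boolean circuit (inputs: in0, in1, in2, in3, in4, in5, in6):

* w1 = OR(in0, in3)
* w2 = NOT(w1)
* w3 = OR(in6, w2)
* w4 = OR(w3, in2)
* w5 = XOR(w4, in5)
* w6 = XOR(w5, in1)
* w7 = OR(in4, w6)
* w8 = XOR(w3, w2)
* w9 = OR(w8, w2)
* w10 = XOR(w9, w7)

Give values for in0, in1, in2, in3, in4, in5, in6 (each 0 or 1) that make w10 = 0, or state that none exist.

w10 = XOR(w9, w7) must be 0, so w9 and w7 are equal.
Check with in0=1, in1=0, in2=0, in3=1, in4=0, in5=0, in6=1:
w1 = OR(in0, in3) = OR(1, 1) = 1
w2 = NOT(w1) = NOT 1 = 0
w3 = OR(in6, w2) = OR(1, 0) = 1
w4 = OR(w3, in2) = OR(1, 0) = 1
w5 = XOR(w4, in5) = XOR(1, 0) = 1
w6 = XOR(w5, in1) = XOR(1, 0) = 1
w7 = OR(in4, w6) = OR(0, 1) = 1
w8 = XOR(w3, w2) = XOR(1, 0) = 1
w9 = OR(w8, w2) = OR(1, 0) = 1
w10 = XOR(w9, w7) = XOR(1, 1) = 0
So w10 = 0 as required.

in0=1, in1=0, in2=0, in3=1, in4=0, in5=0, in6=1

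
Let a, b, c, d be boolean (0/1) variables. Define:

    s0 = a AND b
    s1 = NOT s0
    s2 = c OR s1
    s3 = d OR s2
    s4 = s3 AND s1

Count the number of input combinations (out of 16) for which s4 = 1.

12

s4 = s3 AND s1 must be 1, so both s3 = 1 and s1 = 1.
s3 = d OR s2 must be 1, so at least one of d, s2 is 1.
Enumerating the 16 input combinations, 12 give s4 = 1 and 4 give s4 = 0.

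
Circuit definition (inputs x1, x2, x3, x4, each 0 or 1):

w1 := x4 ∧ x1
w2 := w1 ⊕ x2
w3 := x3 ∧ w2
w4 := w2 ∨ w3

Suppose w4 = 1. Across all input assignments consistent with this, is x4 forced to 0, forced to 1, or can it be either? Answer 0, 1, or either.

either

Both values of x4 occur among assignments with w4 = 1:
  x4=0: x1=0, x2=1, x3=0, x4=0
  x4=1: x1=0, x2=1, x3=0, x4=1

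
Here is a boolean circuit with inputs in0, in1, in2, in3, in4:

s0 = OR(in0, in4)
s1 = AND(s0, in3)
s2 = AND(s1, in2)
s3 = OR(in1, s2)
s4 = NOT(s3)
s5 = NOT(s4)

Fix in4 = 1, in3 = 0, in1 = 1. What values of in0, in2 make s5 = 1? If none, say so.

Check with in4 = 1, in3 = 0, in1 = 1 and in0=1, in2=1:
s0 = OR(in0, in4) = OR(1, 1) = 1
s1 = AND(s0, in3) = AND(1, 0) = 0
s2 = AND(s1, in2) = AND(0, 1) = 0
s3 = OR(in1, s2) = OR(1, 0) = 1
s4 = NOT(s3) = NOT 1 = 0
s5 = NOT(s4) = NOT 0 = 1
So s5 = 1.

in0=1, in2=1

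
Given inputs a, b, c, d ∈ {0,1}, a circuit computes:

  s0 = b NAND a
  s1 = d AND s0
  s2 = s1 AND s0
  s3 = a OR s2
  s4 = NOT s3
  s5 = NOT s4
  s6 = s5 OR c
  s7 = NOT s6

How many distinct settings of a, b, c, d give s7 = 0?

s7 = NOT s6 must be 0, so s6 = 1.
Enumerating the 16 input combinations, 14 give s7 = 0 and 2 give s7 = 1.

14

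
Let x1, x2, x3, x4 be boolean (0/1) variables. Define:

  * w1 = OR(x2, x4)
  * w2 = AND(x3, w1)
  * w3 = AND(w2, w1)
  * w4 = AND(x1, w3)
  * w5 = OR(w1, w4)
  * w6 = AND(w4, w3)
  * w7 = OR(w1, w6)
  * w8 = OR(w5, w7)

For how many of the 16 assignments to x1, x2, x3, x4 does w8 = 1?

12

w8 = OR(w5, w7) must be 1, so at least one of w5, w7 is 1.
Enumerating the 16 input combinations, 12 give w8 = 1 and 4 give w8 = 0.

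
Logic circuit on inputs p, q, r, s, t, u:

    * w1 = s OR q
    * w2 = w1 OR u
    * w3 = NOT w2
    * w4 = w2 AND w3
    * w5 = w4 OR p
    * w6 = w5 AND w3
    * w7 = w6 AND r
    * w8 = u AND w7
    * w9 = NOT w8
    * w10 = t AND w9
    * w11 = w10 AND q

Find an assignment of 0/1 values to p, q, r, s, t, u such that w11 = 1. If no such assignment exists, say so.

Check with p=0, q=1, r=0, s=1, t=1, u=1:
w1 = s OR q = 1 OR 1 = 1
w2 = w1 OR u = 1 OR 1 = 1
w3 = NOT w2 = NOT 1 = 0
w4 = w2 AND w3 = 1 AND 0 = 0
w5 = w4 OR p = 0 OR 0 = 0
w6 = w5 AND w3 = 0 AND 0 = 0
w7 = w6 AND r = 0 AND 0 = 0
w8 = u AND w7 = 1 AND 0 = 0
w9 = NOT w8 = NOT 0 = 1
w10 = t AND w9 = 1 AND 1 = 1
w11 = w10 AND q = 1 AND 1 = 1
So w11 = 1 as required.

p=0, q=1, r=0, s=1, t=1, u=1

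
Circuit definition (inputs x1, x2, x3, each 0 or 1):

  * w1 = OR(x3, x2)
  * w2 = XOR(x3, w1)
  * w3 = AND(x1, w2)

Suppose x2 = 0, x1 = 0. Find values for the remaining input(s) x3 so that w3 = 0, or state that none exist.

Check with x2 = 0, x1 = 0 and x3=1:
w1 = OR(x3, x2) = OR(1, 0) = 1
w2 = XOR(x3, w1) = XOR(1, 1) = 0
w3 = AND(x1, w2) = AND(0, 0) = 0
So w3 = 0.

x3=1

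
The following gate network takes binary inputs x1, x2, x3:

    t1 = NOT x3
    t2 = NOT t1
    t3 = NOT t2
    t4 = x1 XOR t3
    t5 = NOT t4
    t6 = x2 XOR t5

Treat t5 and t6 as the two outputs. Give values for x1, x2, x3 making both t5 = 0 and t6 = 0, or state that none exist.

x1=0, x2=0, x3=0

Check with x1=0, x2=0, x3=0:
t1 = NOT x3 = NOT 0 = 1
t2 = NOT t1 = NOT 1 = 0
t3 = NOT t2 = NOT 0 = 1
t4 = x1 XOR t3 = 0 XOR 1 = 1
t5 = NOT t4 = NOT 1 = 0
t6 = x2 XOR t5 = 0 XOR 0 = 0
So t5 = 0 and t6 = 0.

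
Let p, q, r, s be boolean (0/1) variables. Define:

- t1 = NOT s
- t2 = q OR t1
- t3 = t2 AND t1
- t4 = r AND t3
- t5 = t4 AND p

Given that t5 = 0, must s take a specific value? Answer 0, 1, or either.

Both values of s occur among assignments with t5 = 0:
  s=0: p=0, q=0, r=0, s=0
  s=1: p=0, q=0, r=0, s=1

either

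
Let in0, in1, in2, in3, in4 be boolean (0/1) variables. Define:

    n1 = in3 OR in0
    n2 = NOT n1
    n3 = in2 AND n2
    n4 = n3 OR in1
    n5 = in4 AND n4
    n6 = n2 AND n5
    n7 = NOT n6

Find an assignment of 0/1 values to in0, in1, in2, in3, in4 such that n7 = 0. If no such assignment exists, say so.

n7 = NOT n6 must be 0, so n6 = 1.
Check with in0=0, in1=0, in2=1, in3=0, in4=1:
n1 = in3 OR in0 = 0 OR 0 = 0
n2 = NOT n1 = NOT 0 = 1
n3 = in2 AND n2 = 1 AND 1 = 1
n4 = n3 OR in1 = 1 OR 0 = 1
n5 = in4 AND n4 = 1 AND 1 = 1
n6 = n2 AND n5 = 1 AND 1 = 1
n7 = NOT n6 = NOT 1 = 0
So n7 = 0 as required.

in0=0, in1=0, in2=1, in3=0, in4=1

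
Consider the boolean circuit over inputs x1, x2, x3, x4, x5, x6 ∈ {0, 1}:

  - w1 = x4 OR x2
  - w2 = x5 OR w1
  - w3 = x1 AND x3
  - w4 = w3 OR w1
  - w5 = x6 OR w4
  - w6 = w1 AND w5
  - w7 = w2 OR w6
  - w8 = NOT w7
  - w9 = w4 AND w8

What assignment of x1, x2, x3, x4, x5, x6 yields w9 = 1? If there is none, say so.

w9 = w4 AND w8 must be 1, so both w4 = 1 and w8 = 1.
Check with x1=1 x2=0 x3=1 x4=0 x5=0 x6=1:
w1 = x4 OR x2 = 0 OR 0 = 0
w2 = x5 OR w1 = 0 OR 0 = 0
w3 = x1 AND x3 = 1 AND 1 = 1
w4 = w3 OR w1 = 1 OR 0 = 1
w5 = x6 OR w4 = 1 OR 1 = 1
w6 = w1 AND w5 = 0 AND 1 = 0
w7 = w2 OR w6 = 0 OR 0 = 0
w8 = NOT w7 = NOT 0 = 1
w9 = w4 AND w8 = 1 AND 1 = 1
So w9 = 1 as required.

x1=1 x2=0 x3=1 x4=0 x5=0 x6=1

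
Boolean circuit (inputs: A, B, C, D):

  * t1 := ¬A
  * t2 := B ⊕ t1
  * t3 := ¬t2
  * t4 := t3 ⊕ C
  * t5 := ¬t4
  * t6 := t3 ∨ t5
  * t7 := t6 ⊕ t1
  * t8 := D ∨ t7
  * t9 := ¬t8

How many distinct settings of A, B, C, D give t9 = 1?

t9 = ¬t8 must be 1, so t8 = 0.
Satisfying assignments:
  A=0, B=0, C=0, D=0
  A=0, B=1, C=0, D=0
  A=0, B=1, C=1, D=0
  A=1, B=1, C=1, D=0

4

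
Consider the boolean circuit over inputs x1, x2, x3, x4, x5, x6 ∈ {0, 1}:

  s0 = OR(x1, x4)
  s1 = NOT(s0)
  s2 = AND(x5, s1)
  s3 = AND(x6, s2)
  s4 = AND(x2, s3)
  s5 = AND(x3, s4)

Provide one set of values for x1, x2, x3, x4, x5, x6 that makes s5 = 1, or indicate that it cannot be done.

Check with x1=0, x2=1, x3=1, x4=0, x5=1, x6=1:
s0 = OR(x1, x4) = OR(0, 0) = 0
s1 = NOT(s0) = NOT 0 = 1
s2 = AND(x5, s1) = AND(1, 1) = 1
s3 = AND(x6, s2) = AND(1, 1) = 1
s4 = AND(x2, s3) = AND(1, 1) = 1
s5 = AND(x3, s4) = AND(1, 1) = 1
So s5 = 1 as required.

x1=0, x2=1, x3=1, x4=0, x5=1, x6=1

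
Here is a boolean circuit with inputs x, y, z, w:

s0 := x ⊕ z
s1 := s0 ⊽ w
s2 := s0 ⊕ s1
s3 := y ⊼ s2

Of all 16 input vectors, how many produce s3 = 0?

6

s3 = y ⊼ s2 must be 0, so both y = 1 and s2 = 1.
s2 = s0 ⊕ s1 must be 1, so s0 and s1 differ.
Satisfying assignments:
  x=0, y=1, z=0, w=0
  x=0, y=1, z=1, w=0
  x=0, y=1, z=1, w=1
  x=1, y=1, z=0, w=0
  x=1, y=1, z=0, w=1
  x=1, y=1, z=1, w=0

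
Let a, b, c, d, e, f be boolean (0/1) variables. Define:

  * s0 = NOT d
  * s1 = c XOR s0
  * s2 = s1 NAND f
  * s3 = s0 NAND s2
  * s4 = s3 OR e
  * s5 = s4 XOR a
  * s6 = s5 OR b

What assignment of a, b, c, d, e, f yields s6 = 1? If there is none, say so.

s6 = s5 OR b must be 1, so at least one of s5, b is 1.
Check with a=1, b=1, c=0, d=0, e=1, f=1:
s0 = NOT d = NOT 0 = 1
s1 = c XOR s0 = 0 XOR 1 = 1
s2 = s1 NAND f = 1 NAND 1 = 0
s3 = s0 NAND s2 = 1 NAND 0 = 1
s4 = s3 OR e = 1 OR 1 = 1
s5 = s4 XOR a = 1 XOR 1 = 0
s6 = s5 OR b = 0 OR 1 = 1
So s6 = 1 as required.

a=1, b=1, c=0, d=0, e=1, f=1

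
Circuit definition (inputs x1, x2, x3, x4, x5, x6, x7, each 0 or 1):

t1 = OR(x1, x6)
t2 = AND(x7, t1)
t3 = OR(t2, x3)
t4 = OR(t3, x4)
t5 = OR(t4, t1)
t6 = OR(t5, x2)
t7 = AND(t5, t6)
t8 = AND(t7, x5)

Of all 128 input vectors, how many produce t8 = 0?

68

t8 = AND(t7, x5) must be 0, so at least one of t7, x5 is 0.
Enumerating the 128 input combinations, 68 give t8 = 0 and 60 give t8 = 1.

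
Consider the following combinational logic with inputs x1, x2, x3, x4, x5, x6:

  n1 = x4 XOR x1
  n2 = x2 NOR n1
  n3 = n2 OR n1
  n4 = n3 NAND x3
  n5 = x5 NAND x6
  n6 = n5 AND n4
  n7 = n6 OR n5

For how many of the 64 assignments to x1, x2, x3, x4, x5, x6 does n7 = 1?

n7 = n6 OR n5 must be 1, so at least one of n6, n5 is 1.
Enumerating the 64 input combinations, 48 give n7 = 1 and 16 give n7 = 0.

48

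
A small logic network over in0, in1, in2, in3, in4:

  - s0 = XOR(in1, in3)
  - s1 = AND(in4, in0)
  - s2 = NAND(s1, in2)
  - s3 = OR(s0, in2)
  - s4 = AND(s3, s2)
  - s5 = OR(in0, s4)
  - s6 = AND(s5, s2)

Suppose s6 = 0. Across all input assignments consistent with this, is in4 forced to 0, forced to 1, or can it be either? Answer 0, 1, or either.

Both values of in4 occur among assignments with s6 = 0:
  in4=0: in0=0, in1=0, in2=0, in3=0, in4=0
  in4=1: in0=0, in1=0, in2=0, in3=0, in4=1

either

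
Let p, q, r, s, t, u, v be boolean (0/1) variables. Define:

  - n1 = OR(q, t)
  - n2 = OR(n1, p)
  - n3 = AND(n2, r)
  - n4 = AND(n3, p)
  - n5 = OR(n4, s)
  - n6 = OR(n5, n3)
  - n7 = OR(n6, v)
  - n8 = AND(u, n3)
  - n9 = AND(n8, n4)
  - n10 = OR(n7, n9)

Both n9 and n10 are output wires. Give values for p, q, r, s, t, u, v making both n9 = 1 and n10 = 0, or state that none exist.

no solution exists

Across all 128 input combinations, none give both n9 = 1 and n10 = 0.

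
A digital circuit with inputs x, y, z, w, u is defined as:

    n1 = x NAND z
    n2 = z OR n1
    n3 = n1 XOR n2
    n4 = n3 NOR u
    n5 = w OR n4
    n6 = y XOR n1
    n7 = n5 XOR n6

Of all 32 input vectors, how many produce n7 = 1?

16

n7 = n5 XOR n6 must be 1, so n5 and n6 differ.
Enumerating the 32 input combinations, 16 give n7 = 1 and 16 give n7 = 0.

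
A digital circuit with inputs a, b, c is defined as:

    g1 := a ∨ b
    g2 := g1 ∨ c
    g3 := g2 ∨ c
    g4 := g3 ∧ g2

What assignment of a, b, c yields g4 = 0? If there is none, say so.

a=0 b=0 c=0

g4 = g3 ∧ g2 must be 0, so at least one of g3, g2 is 0.
Check with a=0 b=0 c=0:
g1 = a ∨ b = 0 ∨ 0 = 0
g2 = g1 ∨ c = 0 ∨ 0 = 0
g3 = g2 ∨ c = 0 ∨ 0 = 0
g4 = g3 ∧ g2 = 0 ∧ 0 = 0
So g4 = 0 as required.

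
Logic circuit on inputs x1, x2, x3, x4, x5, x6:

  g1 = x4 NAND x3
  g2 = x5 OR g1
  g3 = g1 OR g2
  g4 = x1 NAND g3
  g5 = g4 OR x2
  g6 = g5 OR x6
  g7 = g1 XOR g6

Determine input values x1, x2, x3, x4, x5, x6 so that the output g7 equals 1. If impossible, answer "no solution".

Check with x1=1 x2=1 x3=1 x4=1 x5=0 x6=1:
g1 = x4 NAND x3 = 1 NAND 1 = 0
g2 = x5 OR g1 = 0 OR 0 = 0
g3 = g1 OR g2 = 0 OR 0 = 0
g4 = x1 NAND g3 = 1 NAND 0 = 1
g5 = g4 OR x2 = 1 OR 1 = 1
g6 = g5 OR x6 = 1 OR 1 = 1
g7 = g1 XOR g6 = 0 XOR 1 = 1
So g7 = 1 as required.

x1=1 x2=1 x3=1 x4=1 x5=0 x6=1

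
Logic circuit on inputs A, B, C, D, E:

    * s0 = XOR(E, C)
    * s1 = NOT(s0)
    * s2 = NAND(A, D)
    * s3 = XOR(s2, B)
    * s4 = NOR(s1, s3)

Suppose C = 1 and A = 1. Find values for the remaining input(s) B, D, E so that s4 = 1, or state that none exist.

B=0 D=1 E=0

Check with C = 1 and A = 1 and B=0, D=1, E=0:
s0 = XOR(E, C) = XOR(0, 1) = 1
s1 = NOT(s0) = NOT 1 = 0
s2 = NAND(A, D) = NAND(1, 1) = 0
s3 = XOR(s2, B) = XOR(0, 0) = 0
s4 = NOR(s1, s3) = NOR(0, 0) = 1
So s4 = 1.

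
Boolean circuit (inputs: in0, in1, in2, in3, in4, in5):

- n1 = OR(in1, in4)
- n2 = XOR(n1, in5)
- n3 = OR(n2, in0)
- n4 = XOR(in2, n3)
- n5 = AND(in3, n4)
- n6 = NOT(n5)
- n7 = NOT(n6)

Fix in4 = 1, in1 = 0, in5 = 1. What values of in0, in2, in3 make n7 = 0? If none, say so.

n7 = NOT(n6) must be 0, so n6 = 1.
n6 = NOT(n5) must be 1, so n5 = 0.
Check with in4 = 1, in1 = 0, in5 = 1 and in0=1, in2=1, in3=1:
n1 = OR(in1, in4) = OR(0, 1) = 1
n2 = XOR(n1, in5) = XOR(1, 1) = 0
n3 = OR(n2, in0) = OR(0, 1) = 1
n4 = XOR(in2, n3) = XOR(1, 1) = 0
n5 = AND(in3, n4) = AND(1, 0) = 0
n6 = NOT(n5) = NOT 0 = 1
n7 = NOT(n6) = NOT 1 = 0
So n7 = 0.

in0=1, in2=1, in3=1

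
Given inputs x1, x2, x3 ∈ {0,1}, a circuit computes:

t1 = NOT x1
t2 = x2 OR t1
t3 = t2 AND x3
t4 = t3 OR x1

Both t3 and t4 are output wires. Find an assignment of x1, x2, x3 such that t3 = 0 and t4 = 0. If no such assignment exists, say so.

Check with x1=0, x2=0, x3=0:
t1 = NOT x1 = NOT 0 = 1
t2 = x2 OR t1 = 0 OR 1 = 1
t3 = t2 AND x3 = 1 AND 0 = 0
t4 = t3 OR x1 = 0 OR 0 = 0
So t3 = 0 and t4 = 0.

x1=0, x2=0, x3=0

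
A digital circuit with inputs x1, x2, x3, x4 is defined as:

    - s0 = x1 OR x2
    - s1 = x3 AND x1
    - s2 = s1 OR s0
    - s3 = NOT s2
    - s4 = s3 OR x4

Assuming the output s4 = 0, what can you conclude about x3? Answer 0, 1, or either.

either

Both values of x3 occur among assignments with s4 = 0:
  x3=0: x1=0, x2=1, x3=0, x4=0
  x3=1: x1=0, x2=1, x3=1, x4=0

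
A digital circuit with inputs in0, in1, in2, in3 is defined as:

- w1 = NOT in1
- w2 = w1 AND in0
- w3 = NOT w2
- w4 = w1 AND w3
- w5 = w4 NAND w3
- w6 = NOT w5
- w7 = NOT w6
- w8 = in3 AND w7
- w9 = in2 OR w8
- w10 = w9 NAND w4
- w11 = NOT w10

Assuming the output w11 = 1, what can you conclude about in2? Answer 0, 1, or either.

w11 = NOT w10 must be 1, so w10 = 0.
w10 = w9 NAND w4 must be 0, so both w9 = 1 and w4 = 1.
w9 = in2 OR w8 must be 1, so at least one of in2, w8 is 1.
Every assignment with w11 = 1 has in2 = 1; there are 2 such assignment(s).
  in0=0, in1=0, in2=1, in3=0
  in0=0, in1=0, in2=1, in3=1

1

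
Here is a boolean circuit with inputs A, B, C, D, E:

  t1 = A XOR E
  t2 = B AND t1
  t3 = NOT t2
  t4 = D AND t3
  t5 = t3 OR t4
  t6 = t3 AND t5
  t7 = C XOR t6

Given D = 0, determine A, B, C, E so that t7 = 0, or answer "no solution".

t7 = C XOR t6 must be 0, so C and t6 are equal.
Check with D = 0 and A=1, B=1, C=1, E=1:
t1 = A XOR E = 1 XOR 1 = 0
t2 = B AND t1 = 1 AND 0 = 0
t3 = NOT t2 = NOT 0 = 1
t4 = D AND t3 = 0 AND 1 = 0
t5 = t3 OR t4 = 1 OR 0 = 1
t6 = t3 AND t5 = 1 AND 1 = 1
t7 = C XOR t6 = 1 XOR 1 = 0
So t7 = 0.

A=1, B=1, C=1, E=1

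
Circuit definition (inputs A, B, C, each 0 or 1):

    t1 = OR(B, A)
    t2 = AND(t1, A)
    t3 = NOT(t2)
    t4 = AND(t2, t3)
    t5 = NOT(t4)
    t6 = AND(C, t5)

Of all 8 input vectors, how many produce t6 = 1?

4

t6 = AND(C, t5) must be 1, so both C = 1 and t5 = 1.
t5 = NOT(t4) must be 1, so t4 = 0.
t4 = AND(t2, t3) must be 0, so at least one of t2, t3 is 0.
Satisfying assignments:
  A=0, B=0, C=1
  A=0, B=1, C=1
  A=1, B=0, C=1
  A=1, B=1, C=1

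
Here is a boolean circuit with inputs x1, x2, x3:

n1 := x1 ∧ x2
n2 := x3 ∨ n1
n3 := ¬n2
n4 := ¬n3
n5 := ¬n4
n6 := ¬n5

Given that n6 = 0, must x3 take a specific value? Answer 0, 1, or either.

0

n6 = ¬n5 must be 0, so n5 = 1.
n5 = ¬n4 must be 1, so n4 = 0.
Every assignment with n6 = 0 has x3 = 0; there are 3 such assignment(s).
  x1=0, x2=0, x3=0
  x1=0, x2=1, x3=0
  x1=1, x2=0, x3=0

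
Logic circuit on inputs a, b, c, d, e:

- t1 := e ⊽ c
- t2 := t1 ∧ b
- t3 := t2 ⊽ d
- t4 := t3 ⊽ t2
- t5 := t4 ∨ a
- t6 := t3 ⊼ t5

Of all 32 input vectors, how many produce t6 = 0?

7

t6 = t3 ⊼ t5 must be 0, so both t3 = 1 and t5 = 1.
t3 = t2 ⊽ d must be 1, so both t2 = 0 and d = 0.
Enumerating the 32 input combinations, 7 give t6 = 0 and 25 give t6 = 1.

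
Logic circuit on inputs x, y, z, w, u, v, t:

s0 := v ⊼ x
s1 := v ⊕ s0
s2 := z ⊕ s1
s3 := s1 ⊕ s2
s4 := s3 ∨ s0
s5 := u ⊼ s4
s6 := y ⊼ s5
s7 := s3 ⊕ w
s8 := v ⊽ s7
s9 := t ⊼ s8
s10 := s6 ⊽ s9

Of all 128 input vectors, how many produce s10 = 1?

4

s10 = s6 ⊽ s9 must be 1, so both s6 = 0 and s9 = 0.
s6 = y ⊼ s5 must be 0, so both y = 1 and s5 = 1.
s9 = t ⊼ s8 must be 0, so both t = 1 and s8 = 1.
Enumerating the 128 input combinations, 4 give s10 = 1 and 124 give s10 = 0.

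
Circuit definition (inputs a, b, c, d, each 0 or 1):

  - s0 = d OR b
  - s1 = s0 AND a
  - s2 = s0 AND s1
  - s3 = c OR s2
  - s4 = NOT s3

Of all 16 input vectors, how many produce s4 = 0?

s4 = NOT s3 must be 0, so s3 = 1.
s3 = c OR s2 must be 1, so at least one of c, s2 is 1.
Enumerating the 16 input combinations, 11 give s4 = 0 and 5 give s4 = 1.

11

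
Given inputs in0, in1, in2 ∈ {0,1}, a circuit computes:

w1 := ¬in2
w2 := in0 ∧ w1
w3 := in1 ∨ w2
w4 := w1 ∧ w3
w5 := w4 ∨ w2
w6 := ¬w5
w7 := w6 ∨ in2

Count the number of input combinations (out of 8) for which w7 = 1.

5

w7 = w6 ∨ in2 must be 1, so at least one of w6, in2 is 1.
Satisfying assignments:
  in0=0, in1=0, in2=0
  in0=0, in1=0, in2=1
  in0=0, in1=1, in2=1
  in0=1, in1=0, in2=1
  in0=1, in1=1, in2=1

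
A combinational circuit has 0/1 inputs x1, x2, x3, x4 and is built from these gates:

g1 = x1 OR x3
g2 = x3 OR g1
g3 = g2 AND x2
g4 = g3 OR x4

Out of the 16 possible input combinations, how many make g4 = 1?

g4 = g3 OR x4 must be 1, so at least one of g3, x4 is 1.
Enumerating the 16 input combinations, 11 give g4 = 1 and 5 give g4 = 0.

11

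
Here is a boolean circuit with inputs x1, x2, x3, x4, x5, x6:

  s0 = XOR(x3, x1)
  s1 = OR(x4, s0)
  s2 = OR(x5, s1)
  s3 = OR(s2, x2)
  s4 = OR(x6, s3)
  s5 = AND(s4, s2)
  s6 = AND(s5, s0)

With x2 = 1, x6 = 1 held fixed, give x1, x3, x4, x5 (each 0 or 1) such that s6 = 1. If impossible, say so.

Check with x2 = 1, x6 = 1 and x1=1, x3=0, x4=0, x5=0:
s0 = XOR(x3, x1) = XOR(0, 1) = 1
s1 = OR(x4, s0) = OR(0, 1) = 1
s2 = OR(x5, s1) = OR(0, 1) = 1
s3 = OR(s2, x2) = OR(1, 1) = 1
s4 = OR(x6, s3) = OR(1, 1) = 1
s5 = AND(s4, s2) = AND(1, 1) = 1
s6 = AND(s5, s0) = AND(1, 1) = 1
So s6 = 1.

x1=1, x3=0, x4=0, x5=0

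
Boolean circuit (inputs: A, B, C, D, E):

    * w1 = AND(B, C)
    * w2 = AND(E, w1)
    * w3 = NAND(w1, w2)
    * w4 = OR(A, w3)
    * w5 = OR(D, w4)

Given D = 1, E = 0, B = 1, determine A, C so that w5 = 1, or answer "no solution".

Check with D = 1, E = 0, B = 1 and A=0, C=0:
w1 = AND(B, C) = AND(1, 0) = 0
w2 = AND(E, w1) = AND(0, 0) = 0
w3 = NAND(w1, w2) = NAND(0, 0) = 1
w4 = OR(A, w3) = OR(0, 1) = 1
w5 = OR(D, w4) = OR(1, 1) = 1
So w5 = 1.

A=0, C=0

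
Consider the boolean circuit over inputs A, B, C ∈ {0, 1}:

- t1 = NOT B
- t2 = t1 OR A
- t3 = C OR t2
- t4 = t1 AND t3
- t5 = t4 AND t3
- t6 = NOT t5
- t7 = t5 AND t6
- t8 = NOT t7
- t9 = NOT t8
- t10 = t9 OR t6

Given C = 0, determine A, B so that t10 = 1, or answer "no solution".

A=1 B=1

t10 = t9 OR t6 must be 1, so at least one of t9, t6 is 1.
Check with C = 0 and A=1, B=1:
t1 = NOT B = NOT 1 = 0
t2 = t1 OR A = 0 OR 1 = 1
t3 = C OR t2 = 0 OR 1 = 1
t4 = t1 AND t3 = 0 AND 1 = 0
t5 = t4 AND t3 = 0 AND 1 = 0
t6 = NOT t5 = NOT 0 = 1
t7 = t5 AND t6 = 0 AND 1 = 0
t8 = NOT t7 = NOT 0 = 1
t9 = NOT t8 = NOT 1 = 0
t10 = t9 OR t6 = 0 OR 1 = 1
So t10 = 1.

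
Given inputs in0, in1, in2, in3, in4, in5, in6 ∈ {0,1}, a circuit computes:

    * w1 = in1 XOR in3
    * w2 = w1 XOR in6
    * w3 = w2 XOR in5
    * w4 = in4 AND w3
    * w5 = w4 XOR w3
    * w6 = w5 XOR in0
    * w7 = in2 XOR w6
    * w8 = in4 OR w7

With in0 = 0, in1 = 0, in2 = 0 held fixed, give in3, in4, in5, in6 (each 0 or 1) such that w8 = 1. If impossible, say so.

in3=0 in4=1 in5=1 in6=0

w8 = in4 OR w7 must be 1, so at least one of in4, w7 is 1.
Check with in0 = 0, in1 = 0, in2 = 0 and in3=0, in4=1, in5=1, in6=0:
w1 = in1 XOR in3 = 0 XOR 0 = 0
w2 = w1 XOR in6 = 0 XOR 0 = 0
w3 = w2 XOR in5 = 0 XOR 1 = 1
w4 = in4 AND w3 = 1 AND 1 = 1
w5 = w4 XOR w3 = 1 XOR 1 = 0
w6 = w5 XOR in0 = 0 XOR 0 = 0
w7 = in2 XOR w6 = 0 XOR 0 = 0
w8 = in4 OR w7 = 1 OR 0 = 1
So w8 = 1.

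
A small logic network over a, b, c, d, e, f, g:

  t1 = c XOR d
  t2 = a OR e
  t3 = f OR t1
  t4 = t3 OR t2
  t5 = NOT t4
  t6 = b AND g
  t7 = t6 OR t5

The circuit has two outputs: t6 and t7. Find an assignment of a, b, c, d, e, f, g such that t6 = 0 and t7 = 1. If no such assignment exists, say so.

Check with a=0, b=0, c=0, d=0, e=0, f=0, g=0:
t1 = c XOR d = 0 XOR 0 = 0
t2 = a OR e = 0 OR 0 = 0
t3 = f OR t1 = 0 OR 0 = 0
t4 = t3 OR t2 = 0 OR 0 = 0
t5 = NOT t4 = NOT 0 = 1
t6 = b AND g = 0 AND 0 = 0
t7 = t6 OR t5 = 0 OR 1 = 1
So t6 = 0 and t7 = 1.

a=0, b=0, c=0, d=0, e=0, f=0, g=0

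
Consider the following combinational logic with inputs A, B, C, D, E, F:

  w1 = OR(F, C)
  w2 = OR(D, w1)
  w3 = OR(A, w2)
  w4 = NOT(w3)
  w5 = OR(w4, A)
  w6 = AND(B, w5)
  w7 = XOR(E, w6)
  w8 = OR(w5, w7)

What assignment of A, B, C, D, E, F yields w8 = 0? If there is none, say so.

w8 = OR(w5, w7) must be 0, so both w5 = 0 and w7 = 0.
w5 = OR(w4, A) must be 0, so both w4 = 0 and A = 0.
Check with A=0, B=1, C=1, D=0, E=0, F=1:
w1 = OR(F, C) = OR(1, 1) = 1
w2 = OR(D, w1) = OR(0, 1) = 1
w3 = OR(A, w2) = OR(0, 1) = 1
w4 = NOT(w3) = NOT 1 = 0
w5 = OR(w4, A) = OR(0, 0) = 0
w6 = AND(B, w5) = AND(1, 0) = 0
w7 = XOR(E, w6) = XOR(0, 0) = 0
w8 = OR(w5, w7) = OR(0, 0) = 0
So w8 = 0 as required.

A=0, B=1, C=1, D=0, E=0, F=1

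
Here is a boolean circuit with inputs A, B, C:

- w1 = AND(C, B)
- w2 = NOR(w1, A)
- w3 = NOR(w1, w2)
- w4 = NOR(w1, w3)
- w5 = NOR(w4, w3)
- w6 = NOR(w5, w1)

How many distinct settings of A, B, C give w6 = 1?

6

w6 = NOR(w5, w1) must be 1, so both w5 = 0 and w1 = 0.
w5 = NOR(w4, w3) must be 0, so at least one of w4, w3 is 1.
Satisfying assignments:
  A=0, B=0, C=0
  A=0, B=0, C=1
  A=0, B=1, C=0
  A=1, B=0, C=0
  A=1, B=0, C=1
  A=1, B=1, C=0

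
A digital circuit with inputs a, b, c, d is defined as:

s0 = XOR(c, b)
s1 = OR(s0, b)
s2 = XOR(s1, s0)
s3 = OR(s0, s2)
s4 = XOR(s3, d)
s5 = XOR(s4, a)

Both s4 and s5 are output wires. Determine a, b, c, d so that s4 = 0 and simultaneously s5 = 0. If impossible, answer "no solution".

a=0 b=0 c=0 d=0

Check with a=0 b=0 c=0 d=0:
s0 = XOR(c, b) = XOR(0, 0) = 0
s1 = OR(s0, b) = OR(0, 0) = 0
s2 = XOR(s1, s0) = XOR(0, 0) = 0
s3 = OR(s0, s2) = OR(0, 0) = 0
s4 = XOR(s3, d) = XOR(0, 0) = 0
s5 = XOR(s4, a) = XOR(0, 0) = 0
So s4 = 0 and s5 = 0.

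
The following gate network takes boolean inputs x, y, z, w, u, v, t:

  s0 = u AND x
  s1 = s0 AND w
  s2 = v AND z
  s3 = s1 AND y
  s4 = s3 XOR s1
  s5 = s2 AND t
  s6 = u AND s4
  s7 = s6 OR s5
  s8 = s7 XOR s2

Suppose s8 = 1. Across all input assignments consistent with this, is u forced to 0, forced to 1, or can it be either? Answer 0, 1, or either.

Both values of u occur among assignments with s8 = 1:
  u=0: x=0, y=0, z=1, w=0, u=0, v=1, t=0
  u=1: x=0, y=0, z=1, w=0, u=1, v=1, t=0

either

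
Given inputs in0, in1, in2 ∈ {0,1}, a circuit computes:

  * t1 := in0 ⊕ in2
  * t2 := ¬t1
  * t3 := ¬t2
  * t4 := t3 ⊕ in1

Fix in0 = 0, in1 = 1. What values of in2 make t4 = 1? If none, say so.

Check with in0 = 0, in1 = 1 and in2=0:
t1 = in0 ⊕ in2 = 0 ⊕ 0 = 0
t2 = ¬t1 = ¬0 = 1
t3 = ¬t2 = ¬1 = 0
t4 = t3 ⊕ in1 = 0 ⊕ 1 = 1
So t4 = 1.

in2=0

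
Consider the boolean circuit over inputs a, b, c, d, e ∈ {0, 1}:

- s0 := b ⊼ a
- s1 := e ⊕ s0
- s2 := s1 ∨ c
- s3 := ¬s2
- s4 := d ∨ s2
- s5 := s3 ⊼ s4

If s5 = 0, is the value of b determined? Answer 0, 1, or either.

either

Both values of b occur among assignments with s5 = 0:
  b=0: a=0, b=0, c=0, d=1, e=1
  b=1: a=0, b=1, c=0, d=1, e=1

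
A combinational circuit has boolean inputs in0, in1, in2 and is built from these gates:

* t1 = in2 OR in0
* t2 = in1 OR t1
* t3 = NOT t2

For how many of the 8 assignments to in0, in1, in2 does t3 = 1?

1

t3 = NOT t2 must be 1, so t2 = 0.
Satisfying assignments:
  in0=0, in1=0, in2=0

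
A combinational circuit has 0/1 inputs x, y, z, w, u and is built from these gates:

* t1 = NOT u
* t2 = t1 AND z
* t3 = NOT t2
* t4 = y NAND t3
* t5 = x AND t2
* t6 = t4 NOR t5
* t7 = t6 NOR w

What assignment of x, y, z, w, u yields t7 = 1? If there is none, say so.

Check with x=0, y=1, z=1, w=0, u=0:
t1 = NOT u = NOT 0 = 1
t2 = t1 AND z = 1 AND 1 = 1
t3 = NOT t2 = NOT 1 = 0
t4 = y NAND t3 = 1 NAND 0 = 1
t5 = x AND t2 = 0 AND 1 = 0
t6 = t4 NOR t5 = 1 NOR 0 = 0
t7 = t6 NOR w = 0 NOR 0 = 1
So t7 = 1 as required.

x=0, y=1, z=1, w=0, u=0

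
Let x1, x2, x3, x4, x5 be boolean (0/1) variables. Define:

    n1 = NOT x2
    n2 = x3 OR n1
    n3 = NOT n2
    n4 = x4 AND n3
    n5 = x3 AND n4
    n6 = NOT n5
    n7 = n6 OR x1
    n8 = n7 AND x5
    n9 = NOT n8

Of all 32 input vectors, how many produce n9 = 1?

16

n9 = NOT n8 must be 1, so n8 = 0.
Enumerating the 32 input combinations, 16 give n9 = 1 and 16 give n9 = 0.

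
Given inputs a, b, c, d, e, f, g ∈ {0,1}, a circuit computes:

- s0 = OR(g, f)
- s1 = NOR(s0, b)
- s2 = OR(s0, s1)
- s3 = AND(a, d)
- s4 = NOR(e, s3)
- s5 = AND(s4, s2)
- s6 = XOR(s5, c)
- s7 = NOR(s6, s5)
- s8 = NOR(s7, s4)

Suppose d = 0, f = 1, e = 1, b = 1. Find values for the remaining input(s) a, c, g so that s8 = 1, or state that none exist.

a=0, c=1, g=1

s8 = NOR(s7, s4) must be 1, so both s7 = 0 and s4 = 0.
Check with d = 0, f = 1, e = 1, b = 1 and a=0, c=1, g=1:
s0 = OR(g, f) = OR(1, 1) = 1
s1 = NOR(s0, b) = NOR(1, 1) = 0
s2 = OR(s0, s1) = OR(1, 0) = 1
s3 = AND(a, d) = AND(0, 0) = 0
s4 = NOR(e, s3) = NOR(1, 0) = 0
s5 = AND(s4, s2) = AND(0, 1) = 0
s6 = XOR(s5, c) = XOR(0, 1) = 1
s7 = NOR(s6, s5) = NOR(1, 0) = 0
s8 = NOR(s7, s4) = NOR(0, 0) = 1
So s8 = 1.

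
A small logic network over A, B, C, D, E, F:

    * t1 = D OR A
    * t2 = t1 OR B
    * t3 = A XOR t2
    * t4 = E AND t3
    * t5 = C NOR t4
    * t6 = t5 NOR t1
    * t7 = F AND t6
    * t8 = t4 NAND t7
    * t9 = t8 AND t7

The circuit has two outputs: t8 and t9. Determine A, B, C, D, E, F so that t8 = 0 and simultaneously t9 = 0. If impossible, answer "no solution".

A=0 B=1 C=1 D=0 E=1 F=1

Check with A=0 B=1 C=1 D=0 E=1 F=1:
t1 = D OR A = 0 OR 0 = 0
t2 = t1 OR B = 0 OR 1 = 1
t3 = A XOR t2 = 0 XOR 1 = 1
t4 = E AND t3 = 1 AND 1 = 1
t5 = C NOR t4 = 1 NOR 1 = 0
t6 = t5 NOR t1 = 0 NOR 0 = 1
t7 = F AND t6 = 1 AND 1 = 1
t8 = t4 NAND t7 = 1 NAND 1 = 0
t9 = t8 AND t7 = 0 AND 1 = 0
So t8 = 0 and t9 = 0.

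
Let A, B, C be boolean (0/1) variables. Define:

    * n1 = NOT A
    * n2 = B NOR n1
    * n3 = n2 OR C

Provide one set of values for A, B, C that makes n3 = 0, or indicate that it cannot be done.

n3 = n2 OR C must be 0, so both n2 = 0 and C = 0.
n2 = B NOR n1 must be 0, so at least one of B, n1 is 1.
Check with A=1, B=1, C=0:
n1 = NOT A = NOT 1 = 0
n2 = B NOR n1 = 1 NOR 0 = 0
n3 = n2 OR C = 0 OR 0 = 0
So n3 = 0 as required.

A=1, B=1, C=0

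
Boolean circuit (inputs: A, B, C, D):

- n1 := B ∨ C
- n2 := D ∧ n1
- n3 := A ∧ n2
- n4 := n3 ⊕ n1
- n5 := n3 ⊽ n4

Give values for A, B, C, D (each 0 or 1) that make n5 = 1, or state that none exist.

A=1, B=0, C=0, D=0

n5 = n3 ⊽ n4 must be 1, so both n3 = 0 and n4 = 0.
Check with A=1, B=0, C=0, D=0:
n1 = B ∨ C = 0 ∨ 0 = 0
n2 = D ∧ n1 = 0 ∧ 0 = 0
n3 = A ∧ n2 = 1 ∧ 0 = 0
n4 = n3 ⊕ n1 = 0 ⊕ 0 = 0
n5 = n3 ⊽ n4 = 0 ⊽ 0 = 1
So n5 = 1 as required.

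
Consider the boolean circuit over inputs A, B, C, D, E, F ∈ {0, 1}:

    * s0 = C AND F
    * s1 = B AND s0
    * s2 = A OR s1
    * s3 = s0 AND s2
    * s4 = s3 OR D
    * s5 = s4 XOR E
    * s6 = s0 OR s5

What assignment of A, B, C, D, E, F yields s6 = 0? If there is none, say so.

A=0 B=1 C=0 D=1 E=1 F=1

Check with A=0 B=1 C=0 D=1 E=1 F=1:
s0 = C AND F = 0 AND 1 = 0
s1 = B AND s0 = 1 AND 0 = 0
s2 = A OR s1 = 0 OR 0 = 0
s3 = s0 AND s2 = 0 AND 0 = 0
s4 = s3 OR D = 0 OR 1 = 1
s5 = s4 XOR E = 1 XOR 1 = 0
s6 = s0 OR s5 = 0 OR 0 = 0
So s6 = 0 as required.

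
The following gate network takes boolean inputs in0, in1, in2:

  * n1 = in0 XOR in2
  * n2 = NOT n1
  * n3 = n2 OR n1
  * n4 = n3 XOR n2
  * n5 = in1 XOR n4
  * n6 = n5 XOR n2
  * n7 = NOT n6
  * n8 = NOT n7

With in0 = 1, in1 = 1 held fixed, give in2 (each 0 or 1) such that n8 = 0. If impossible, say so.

in2=1

n8 = NOT n7 must be 0, so n7 = 1.
Check with in0 = 1, in1 = 1 and in2=1:
n1 = in0 XOR in2 = 1 XOR 1 = 0
n2 = NOT n1 = NOT 0 = 1
n3 = n2 OR n1 = 1 OR 0 = 1
n4 = n3 XOR n2 = 1 XOR 1 = 0
n5 = in1 XOR n4 = 1 XOR 0 = 1
n6 = n5 XOR n2 = 1 XOR 1 = 0
n7 = NOT n6 = NOT 0 = 1
n8 = NOT n7 = NOT 1 = 0
So n8 = 0.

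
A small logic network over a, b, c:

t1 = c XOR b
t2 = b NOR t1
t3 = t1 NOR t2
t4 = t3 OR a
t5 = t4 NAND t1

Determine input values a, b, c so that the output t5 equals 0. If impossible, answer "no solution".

a=1, b=1, c=0

Check with a=1, b=1, c=0:
t1 = c XOR b = 0 XOR 1 = 1
t2 = b NOR t1 = 1 NOR 1 = 0
t3 = t1 NOR t2 = 1 NOR 0 = 0
t4 = t3 OR a = 0 OR 1 = 1
t5 = t4 NAND t1 = 1 NAND 1 = 0
So t5 = 0 as required.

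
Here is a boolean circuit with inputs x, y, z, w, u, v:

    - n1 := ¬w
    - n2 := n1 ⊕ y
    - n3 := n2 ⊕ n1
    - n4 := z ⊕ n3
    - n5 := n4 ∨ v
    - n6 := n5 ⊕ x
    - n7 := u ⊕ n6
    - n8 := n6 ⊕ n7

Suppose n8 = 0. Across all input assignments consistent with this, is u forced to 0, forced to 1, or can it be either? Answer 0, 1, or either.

n8 = n6 ⊕ n7 must be 0, so n6 and n7 are equal.
Every assignment with n8 = 0 has u = 0; there are 32 such assignment(s).

0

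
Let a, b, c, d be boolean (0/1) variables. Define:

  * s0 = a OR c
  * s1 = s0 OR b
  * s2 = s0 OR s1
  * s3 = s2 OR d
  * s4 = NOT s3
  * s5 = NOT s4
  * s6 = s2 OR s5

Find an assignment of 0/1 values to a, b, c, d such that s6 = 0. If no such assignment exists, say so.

a=0, b=0, c=0, d=0

s6 = s2 OR s5 must be 0, so both s2 = 0 and s5 = 0.
s2 = s0 OR s1 must be 0, so both s0 = 0 and s1 = 0.
s5 = NOT s4 must be 0, so s4 = 1.
Check with a=0, b=0, c=0, d=0:
s0 = a OR c = 0 OR 0 = 0
s1 = s0 OR b = 0 OR 0 = 0
s2 = s0 OR s1 = 0 OR 0 = 0
s3 = s2 OR d = 0 OR 0 = 0
s4 = NOT s3 = NOT 0 = 1
s5 = NOT s4 = NOT 1 = 0
s6 = s2 OR s5 = 0 OR 0 = 0
So s6 = 0 as required.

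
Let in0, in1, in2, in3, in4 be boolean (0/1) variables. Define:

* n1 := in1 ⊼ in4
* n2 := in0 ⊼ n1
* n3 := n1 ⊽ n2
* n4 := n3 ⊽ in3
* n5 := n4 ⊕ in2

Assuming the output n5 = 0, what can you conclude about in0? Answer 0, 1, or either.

Both values of in0 occur among assignments with n5 = 0:
  in0=0: in0=0, in1=0, in2=0, in3=1, in4=0
  in0=1: in0=1, in1=0, in2=0, in3=1, in4=0

either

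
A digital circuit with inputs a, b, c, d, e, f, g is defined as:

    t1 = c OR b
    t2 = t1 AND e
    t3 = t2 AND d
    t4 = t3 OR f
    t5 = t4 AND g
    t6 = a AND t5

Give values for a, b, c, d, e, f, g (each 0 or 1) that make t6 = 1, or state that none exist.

a=1 b=0 c=1 d=1 e=0 f=1 g=1

t6 = a AND t5 must be 1, so both a = 1 and t5 = 1.
t5 = t4 AND g must be 1, so both t4 = 1 and g = 1.
t4 = t3 OR f must be 1, so at least one of t3, f is 1.
Check with a=1 b=0 c=1 d=1 e=0 f=1 g=1:
t1 = c OR b = 1 OR 0 = 1
t2 = t1 AND e = 1 AND 0 = 0
t3 = t2 AND d = 0 AND 1 = 0
t4 = t3 OR f = 0 OR 1 = 1
t5 = t4 AND g = 1 AND 1 = 1
t6 = a AND t5 = 1 AND 1 = 1
So t6 = 1 as required.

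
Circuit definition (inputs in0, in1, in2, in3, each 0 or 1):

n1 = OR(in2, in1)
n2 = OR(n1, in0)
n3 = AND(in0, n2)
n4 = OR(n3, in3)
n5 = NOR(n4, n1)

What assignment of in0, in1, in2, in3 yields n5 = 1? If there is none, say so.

Check with in0=0, in1=0, in2=0, in3=0:
n1 = OR(in2, in1) = OR(0, 0) = 0
n2 = OR(n1, in0) = OR(0, 0) = 0
n3 = AND(in0, n2) = AND(0, 0) = 0
n4 = OR(n3, in3) = OR(0, 0) = 0
n5 = NOR(n4, n1) = NOR(0, 0) = 1
So n5 = 1 as required.

in0=0, in1=0, in2=0, in3=0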